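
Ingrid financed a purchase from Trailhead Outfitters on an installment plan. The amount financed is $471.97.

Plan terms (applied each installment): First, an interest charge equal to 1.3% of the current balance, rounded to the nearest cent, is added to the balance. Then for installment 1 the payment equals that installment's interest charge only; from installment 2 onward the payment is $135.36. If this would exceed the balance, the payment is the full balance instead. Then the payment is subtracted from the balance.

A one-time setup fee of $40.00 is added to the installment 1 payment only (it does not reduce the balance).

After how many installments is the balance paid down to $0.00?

5

Installment 1: $471.97 +$6.14 interest = $478.11; pay $6.14 (+ $40.00 fee) → $471.97
Installment 2: $471.97 +$6.14 interest = $478.11; pay $135.36 → $342.75
Installment 3: $342.75 +$4.46 interest = $347.21; pay $135.36 → $211.85
Installment 4: $211.85 +$2.75 interest = $214.60; pay $135.36 → $79.24
Installment 5: $79.24 +$1.03 interest = $80.27; pay $80.27 → $0.00
Balance reaches $0.00 in installment 5.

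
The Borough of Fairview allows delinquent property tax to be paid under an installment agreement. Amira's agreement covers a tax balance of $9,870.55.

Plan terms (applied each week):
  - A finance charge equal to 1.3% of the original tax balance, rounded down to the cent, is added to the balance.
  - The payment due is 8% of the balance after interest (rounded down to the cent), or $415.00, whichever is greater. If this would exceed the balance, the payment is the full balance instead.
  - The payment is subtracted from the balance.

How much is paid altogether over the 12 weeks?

Week 1: $9,870.55 +$128.31 interest = $9,998.86; pay $799.90 → $9,198.96
Week 2: $9,198.96 +$128.31 interest = $9,327.27; pay $746.18 → $8,581.09
Week 3: $8,581.09 +$128.31 interest = $8,709.40; pay $696.75 → $8,012.65
Week 4: $8,012.65 +$128.31 interest = $8,140.96; pay $651.27 → $7,489.69
Week 5: $7,489.69 +$128.31 interest = $7,618.00; pay $609.44 → $7,008.56
Week 6: $7,008.56 +$128.31 interest = $7,136.87; pay $570.94 → $6,565.93
Week 7: $6,565.93 +$128.31 interest = $6,694.24; pay $535.53 → $6,158.71
Week 8: $6,158.71 +$128.31 interest = $6,287.02; pay $502.96 → $5,784.06
Week 9: $5,784.06 +$128.31 interest = $5,912.37; pay $472.98 → $5,439.39
Week 10: $5,439.39 +$128.31 interest = $5,567.70; pay $445.41 → $5,122.29
Week 11: $5,122.29 +$128.31 interest = $5,250.60; pay $420.04 → $4,830.56
Week 12: $4,830.56 +$128.31 interest = $4,958.87; pay $415.00 → $4,543.87
Total paid: $6,866.40

$6,866.40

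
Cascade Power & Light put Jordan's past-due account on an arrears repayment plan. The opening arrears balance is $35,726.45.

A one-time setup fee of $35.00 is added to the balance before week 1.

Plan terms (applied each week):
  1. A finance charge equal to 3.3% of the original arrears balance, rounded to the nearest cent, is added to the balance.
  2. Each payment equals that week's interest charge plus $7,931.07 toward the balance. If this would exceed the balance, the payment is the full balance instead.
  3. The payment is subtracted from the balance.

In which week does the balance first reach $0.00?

Week 1: $35,761.45 +$1,178.97 interest = $36,940.42; pay $9,110.04 → $27,830.38
Week 2: $27,830.38 +$1,178.97 interest = $29,009.35; pay $9,110.04 → $19,899.31
Week 3: $19,899.31 +$1,178.97 interest = $21,078.28; pay $9,110.04 → $11,968.24
Week 4: $11,968.24 +$1,178.97 interest = $13,147.21; pay $9,110.04 → $4,037.17
Week 5: $4,037.17 +$1,178.97 interest = $5,216.14; pay $5,216.14 → $0.00
Balance reaches $0.00 in week 5.

5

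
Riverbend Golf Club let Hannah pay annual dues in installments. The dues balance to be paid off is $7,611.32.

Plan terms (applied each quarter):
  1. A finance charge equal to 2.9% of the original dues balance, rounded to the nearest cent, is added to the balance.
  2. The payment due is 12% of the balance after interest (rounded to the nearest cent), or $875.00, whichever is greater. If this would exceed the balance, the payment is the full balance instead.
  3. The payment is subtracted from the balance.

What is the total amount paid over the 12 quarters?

Quarter 1: $7,611.32 +$220.73 interest = $7,832.05; pay $939.85 → $6,892.20
Quarter 2: $6,892.20 +$220.73 interest = $7,112.93; pay $875.00 → $6,237.93
Quarter 3: $6,237.93 +$220.73 interest = $6,458.66; pay $875.00 → $5,583.66
Quarter 4: $5,583.66 +$220.73 interest = $5,804.39; pay $875.00 → $4,929.39
Quarter 5: $4,929.39 +$220.73 interest = $5,150.12; pay $875.00 → $4,275.12
Quarter 6: $4,275.12 +$220.73 interest = $4,495.85; pay $875.00 → $3,620.85
Quarter 7: $3,620.85 +$220.73 interest = $3,841.58; pay $875.00 → $2,966.58
Quarter 8: $2,966.58 +$220.73 interest = $3,187.31; pay $875.00 → $2,312.31
Quarter 9: $2,312.31 +$220.73 interest = $2,533.04; pay $875.00 → $1,658.04
Quarter 10: $1,658.04 +$220.73 interest = $1,878.77; pay $875.00 → $1,003.77
Quarter 11: $1,003.77 +$220.73 interest = $1,224.50; pay $875.00 → $349.50
Quarter 12: $349.50 +$220.73 interest = $570.23; pay $570.23 → $0.00
Total paid: $10,260.08

$10,260.08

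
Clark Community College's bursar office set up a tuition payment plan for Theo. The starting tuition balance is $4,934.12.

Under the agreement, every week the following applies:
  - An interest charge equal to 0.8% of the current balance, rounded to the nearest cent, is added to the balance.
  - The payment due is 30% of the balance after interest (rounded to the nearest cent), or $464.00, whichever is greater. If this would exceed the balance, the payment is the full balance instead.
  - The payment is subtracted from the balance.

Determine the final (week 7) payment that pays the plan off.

Week 1: opening $4,934.12; interest $39.47 → $4,973.59; payment $1,492.08; balance $3,481.51
Week 2: opening $3,481.51; interest $27.85 → $3,509.36; payment $1,052.81; balance $2,456.55
Week 3: opening $2,456.55; interest $19.65 → $2,476.20; payment $742.86; balance $1,733.34
Week 4: opening $1,733.34; interest $13.87 → $1,747.21; payment $524.16; balance $1,223.05
Week 5: opening $1,223.05; interest $9.78 → $1,232.83; payment $464.00; balance $768.83
Week 6: opening $768.83; interest $6.15 → $774.98; payment $464.00; balance $310.98
Week 7: opening $310.98; interest $2.49 → $313.47; payment $313.47; balance $0.00

$313.47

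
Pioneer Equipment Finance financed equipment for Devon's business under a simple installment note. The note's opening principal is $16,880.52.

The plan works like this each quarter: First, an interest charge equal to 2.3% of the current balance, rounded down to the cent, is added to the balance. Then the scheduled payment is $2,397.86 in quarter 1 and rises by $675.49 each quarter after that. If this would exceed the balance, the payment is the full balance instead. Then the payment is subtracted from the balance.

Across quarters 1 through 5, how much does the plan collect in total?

$18,191.64

Quarter 1: opening $16,880.52; interest $388.25 → $17,268.77; payment $2,397.86; balance $14,870.91
Quarter 2: opening $14,870.91; interest $342.03 → $15,212.94; payment $3,073.35; balance $12,139.59
Quarter 3: opening $12,139.59; interest $279.21 → $12,418.80; payment $3,748.84; balance $8,669.96
Quarter 4: opening $8,669.96; interest $199.40 → $8,869.36; payment $4,424.33; balance $4,445.03
Quarter 5: opening $4,445.03; interest $102.23 → $4,547.26; payment $4,547.26; balance $0.00
Total paid: $18,191.64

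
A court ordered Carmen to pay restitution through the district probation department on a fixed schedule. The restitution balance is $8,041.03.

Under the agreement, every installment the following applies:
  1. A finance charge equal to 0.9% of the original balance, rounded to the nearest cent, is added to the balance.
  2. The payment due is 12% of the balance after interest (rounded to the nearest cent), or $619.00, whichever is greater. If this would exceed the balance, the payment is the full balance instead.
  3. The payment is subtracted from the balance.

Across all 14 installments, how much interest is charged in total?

$1,013.18

Installment 1: opening $8,041.03; interest $72.37 → $8,113.40; payment $973.61; balance $7,139.79
Installment 2: opening $7,139.79; interest $72.37 → $7,212.16; payment $865.46; balance $6,346.70
Installment 3: opening $6,346.70; interest $72.37 → $6,419.07; payment $770.29; balance $5,648.78
Installment 4: opening $5,648.78; interest $72.37 → $5,721.15; payment $686.54; balance $5,034.61
Installment 5: opening $5,034.61; interest $72.37 → $5,106.98; payment $619.00; balance $4,487.98
Installment 6: opening $4,487.98; interest $72.37 → $4,560.35; payment $619.00; balance $3,941.35
Installment 7: opening $3,941.35; interest $72.37 → $4,013.72; payment $619.00; balance $3,394.72
Installment 8: opening $3,394.72; interest $72.37 → $3,467.09; payment $619.00; balance $2,848.09
Installment 9: opening $2,848.09; interest $72.37 → $2,920.46; payment $619.00; balance $2,301.46
Installment 10: opening $2,301.46; interest $72.37 → $2,373.83; payment $619.00; balance $1,754.83
Installment 11: opening $1,754.83; interest $72.37 → $1,827.20; payment $619.00; balance $1,208.20
Installment 12: opening $1,208.20; interest $72.37 → $1,280.57; payment $619.00; balance $661.57
Installment 13: opening $661.57; interest $72.37 → $733.94; payment $619.00; balance $114.94
Installment 14: opening $114.94; interest $72.37 → $187.31; payment $187.31; balance $0.00
Total interest: $72.37 + $72.37 + $72.37 + $72.37 + $72.37 + $72.37 + $72.37 + $72.37 + $72.37 + $72.37 + $72.37 + $72.37 + $72.37 + $72.37 = $1,013.18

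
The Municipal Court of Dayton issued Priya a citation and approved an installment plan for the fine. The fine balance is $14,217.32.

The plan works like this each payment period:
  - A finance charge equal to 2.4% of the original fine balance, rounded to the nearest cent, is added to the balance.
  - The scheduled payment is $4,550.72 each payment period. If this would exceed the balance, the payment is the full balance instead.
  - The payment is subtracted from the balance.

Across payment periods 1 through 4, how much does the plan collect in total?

$15,582.20

Payment period 1: opening $14,217.32; interest $341.22 → $14,558.54; payment $4,550.72; balance $10,007.82
Payment period 2: opening $10,007.82; interest $341.22 → $10,349.04; payment $4,550.72; balance $5,798.32
Payment period 3: opening $5,798.32; interest $341.22 → $6,139.54; payment $4,550.72; balance $1,588.82
Payment period 4: opening $1,588.82; interest $341.22 → $1,930.04; payment $1,930.04; balance $0.00
Total paid: $15,582.20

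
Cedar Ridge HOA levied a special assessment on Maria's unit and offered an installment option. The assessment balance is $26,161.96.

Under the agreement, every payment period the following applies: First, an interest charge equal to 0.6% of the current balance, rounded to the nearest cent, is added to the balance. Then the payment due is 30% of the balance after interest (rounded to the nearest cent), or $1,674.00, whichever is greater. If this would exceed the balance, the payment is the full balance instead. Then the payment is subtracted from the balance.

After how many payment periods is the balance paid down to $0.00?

Payment period 1: $26,161.96 +$156.97 interest = $26,318.93; pay $7,895.68 → $18,423.25
Payment period 2: $18,423.25 +$110.54 interest = $18,533.79; pay $5,560.14 → $12,973.65
Payment period 3: $12,973.65 +$77.84 interest = $13,051.49; pay $3,915.45 → $9,136.04
Payment period 4: $9,136.04 +$54.82 interest = $9,190.86; pay $2,757.26 → $6,433.60
Payment period 5: $6,433.60 +$38.60 interest = $6,472.20; pay $1,941.66 → $4,530.54
Payment period 6: $4,530.54 +$27.18 interest = $4,557.72; pay $1,674.00 → $2,883.72
Payment period 7: $2,883.72 +$17.30 interest = $2,901.02; pay $1,674.00 → $1,227.02
Payment period 8: $1,227.02 +$7.36 interest = $1,234.38; pay $1,234.38 → $0.00
Balance reaches $0.00 in payment period 8.

8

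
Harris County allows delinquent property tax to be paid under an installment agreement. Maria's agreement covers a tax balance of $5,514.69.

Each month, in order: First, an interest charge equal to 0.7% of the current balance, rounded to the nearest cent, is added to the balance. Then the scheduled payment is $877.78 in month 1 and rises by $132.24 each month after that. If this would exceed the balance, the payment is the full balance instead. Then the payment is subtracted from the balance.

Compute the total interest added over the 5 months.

$124.57

Month 1: $5,514.69 +$38.60 interest = $5,553.29; pay $877.78 → $4,675.51
Month 2: $4,675.51 +$32.73 interest = $4,708.24; pay $1,010.02 → $3,698.22
Month 3: $3,698.22 +$25.89 interest = $3,724.11; pay $1,142.26 → $2,581.85
Month 4: $2,581.85 +$18.07 interest = $2,599.92; pay $1,274.50 → $1,325.42
Month 5: $1,325.42 +$9.28 interest = $1,334.70; pay $1,334.70 → $0.00
Total interest: $38.60 + $32.73 + $25.89 + $18.07 + $9.28 = $124.57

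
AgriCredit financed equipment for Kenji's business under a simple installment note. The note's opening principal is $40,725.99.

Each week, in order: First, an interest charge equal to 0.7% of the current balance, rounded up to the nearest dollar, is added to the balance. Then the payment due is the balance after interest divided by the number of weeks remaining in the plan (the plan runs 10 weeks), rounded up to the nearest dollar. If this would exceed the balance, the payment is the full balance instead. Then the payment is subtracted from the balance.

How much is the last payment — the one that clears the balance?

$4,366.99

Week 1: $40,725.99 +$286.00 interest = $41,011.99; pay $4,102.00 → $36,909.99
Week 2: $36,909.99 +$259.00 interest = $37,168.99; pay $4,130.00 → $33,038.99
Week 3: $33,038.99 +$232.00 interest = $33,270.99; pay $4,159.00 → $29,111.99
Week 4: $29,111.99 +$204.00 interest = $29,315.99; pay $4,188.00 → $25,127.99
Week 5: $25,127.99 +$176.00 interest = $25,303.99; pay $4,218.00 → $21,085.99
Week 6: $21,085.99 +$148.00 interest = $21,233.99; pay $4,247.00 → $16,986.99
Week 7: $16,986.99 +$119.00 interest = $17,105.99; pay $4,277.00 → $12,828.99
Week 8: $12,828.99 +$90.00 interest = $12,918.99; pay $4,307.00 → $8,611.99
Week 9: $8,611.99 +$61.00 interest = $8,672.99; pay $4,337.00 → $4,335.99
Week 10: $4,335.99 +$31.00 interest = $4,366.99; pay $4,366.99 → $0.00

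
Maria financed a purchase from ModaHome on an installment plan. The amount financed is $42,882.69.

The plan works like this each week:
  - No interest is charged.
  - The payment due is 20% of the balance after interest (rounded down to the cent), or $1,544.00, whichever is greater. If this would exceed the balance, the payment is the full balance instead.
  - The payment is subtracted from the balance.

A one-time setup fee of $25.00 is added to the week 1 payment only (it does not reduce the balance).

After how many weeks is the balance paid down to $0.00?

13

Week 1: opening $42,882.69; payment $8,576.53 (+ $25.00 fee); balance $34,306.16
Week 2: opening $34,306.16; payment $6,861.23; balance $27,444.93
Week 3: opening $27,444.93; payment $5,488.98; balance $21,955.95
Week 4: opening $21,955.95; payment $4,391.19; balance $17,564.76
Week 5: opening $17,564.76; payment $3,512.95; balance $14,051.81
Week 6: opening $14,051.81; payment $2,810.36; balance $11,241.45
Week 7: opening $11,241.45; payment $2,248.29; balance $8,993.16
Week 8: opening $8,993.16; payment $1,798.63; balance $7,194.53
Week 9: opening $7,194.53; payment $1,544.00; balance $5,650.53
Week 10: opening $5,650.53; payment $1,544.00; balance $4,106.53
Week 11: opening $4,106.53; payment $1,544.00; balance $2,562.53
Week 12: opening $2,562.53; payment $1,544.00; balance $1,018.53
Week 13: opening $1,018.53; payment $1,018.53; balance $0.00
Balance reaches $0.00 in week 13.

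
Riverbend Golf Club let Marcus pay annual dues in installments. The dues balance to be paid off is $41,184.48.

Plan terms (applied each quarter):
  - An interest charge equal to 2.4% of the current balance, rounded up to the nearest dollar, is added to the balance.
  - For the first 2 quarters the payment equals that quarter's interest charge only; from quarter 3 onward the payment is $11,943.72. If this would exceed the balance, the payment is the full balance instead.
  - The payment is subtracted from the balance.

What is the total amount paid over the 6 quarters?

$45,515.48

Quarter 1: opening $41,184.48; interest $989.00 → $42,173.48; payment $989.00; balance $41,184.48
Quarter 2: opening $41,184.48; interest $989.00 → $42,173.48; payment $989.00; balance $41,184.48
Quarter 3: opening $41,184.48; interest $989.00 → $42,173.48; payment $11,943.72; balance $30,229.76
Quarter 4: opening $30,229.76; interest $726.00 → $30,955.76; payment $11,943.72; balance $19,012.04
Quarter 5: opening $19,012.04; interest $457.00 → $19,469.04; payment $11,943.72; balance $7,525.32
Quarter 6: opening $7,525.32; interest $181.00 → $7,706.32; payment $7,706.32; balance $0.00
Total paid: $45,515.48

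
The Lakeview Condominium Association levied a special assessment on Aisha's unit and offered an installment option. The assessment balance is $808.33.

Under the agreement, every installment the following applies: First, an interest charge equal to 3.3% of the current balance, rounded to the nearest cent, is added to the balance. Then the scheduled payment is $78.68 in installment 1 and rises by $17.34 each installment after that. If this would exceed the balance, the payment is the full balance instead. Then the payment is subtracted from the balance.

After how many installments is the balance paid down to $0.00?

Installment 1: $808.33 +$26.67 interest = $835.00; pay $78.68 → $756.32
Installment 2: $756.32 +$24.96 interest = $781.28; pay $96.02 → $685.26
Installment 3: $685.26 +$22.61 interest = $707.87; pay $113.36 → $594.51
Installment 4: $594.51 +$19.62 interest = $614.13; pay $130.70 → $483.43
Installment 5: $483.43 +$15.95 interest = $499.38; pay $148.04 → $351.34
Installment 6: $351.34 +$11.59 interest = $362.93; pay $165.38 → $197.55
Installment 7: $197.55 +$6.52 interest = $204.07; pay $182.72 → $21.35
Installment 8: $21.35 +$0.70 interest = $22.05; pay $22.05 → $0.00
Balance reaches $0.00 in installment 8.

8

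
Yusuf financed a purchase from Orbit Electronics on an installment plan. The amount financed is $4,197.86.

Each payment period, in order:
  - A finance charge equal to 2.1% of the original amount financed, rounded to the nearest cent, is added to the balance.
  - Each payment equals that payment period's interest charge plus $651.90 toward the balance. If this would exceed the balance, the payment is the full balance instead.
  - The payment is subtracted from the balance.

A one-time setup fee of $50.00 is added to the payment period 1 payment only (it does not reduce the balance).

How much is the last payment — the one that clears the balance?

$374.62

Payment period 1: $4,197.86 +$88.16 interest = $4,286.02; pay $740.06 (+ $50.00 fee) → $3,545.96
Payment period 2: $3,545.96 +$88.16 interest = $3,634.12; pay $740.06 → $2,894.06
Payment period 3: $2,894.06 +$88.16 interest = $2,982.22; pay $740.06 → $2,242.16
Payment period 4: $2,242.16 +$88.16 interest = $2,330.32; pay $740.06 → $1,590.26
Payment period 5: $1,590.26 +$88.16 interest = $1,678.42; pay $740.06 → $938.36
Payment period 6: $938.36 +$88.16 interest = $1,026.52; pay $740.06 → $286.46
Payment period 7: $286.46 +$88.16 interest = $374.62; pay $374.62 → $0.00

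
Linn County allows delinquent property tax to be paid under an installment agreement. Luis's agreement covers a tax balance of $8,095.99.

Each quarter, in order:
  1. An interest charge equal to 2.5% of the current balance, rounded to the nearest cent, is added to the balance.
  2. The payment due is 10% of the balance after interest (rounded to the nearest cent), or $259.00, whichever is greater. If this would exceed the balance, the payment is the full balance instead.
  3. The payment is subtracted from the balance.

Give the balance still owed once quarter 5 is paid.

$5,408.79

Quarter 1: $8,095.99 +$202.40 interest = $8,298.39; pay $829.84 → $7,468.55
Quarter 2: $7,468.55 +$186.71 interest = $7,655.26; pay $765.53 → $6,889.73
Quarter 3: $6,889.73 +$172.24 interest = $7,061.97; pay $706.20 → $6,355.77
Quarter 4: $6,355.77 +$158.89 interest = $6,514.66; pay $651.47 → $5,863.19
Quarter 5: $5,863.19 +$146.58 interest = $6,009.77; pay $600.98 → $5,408.79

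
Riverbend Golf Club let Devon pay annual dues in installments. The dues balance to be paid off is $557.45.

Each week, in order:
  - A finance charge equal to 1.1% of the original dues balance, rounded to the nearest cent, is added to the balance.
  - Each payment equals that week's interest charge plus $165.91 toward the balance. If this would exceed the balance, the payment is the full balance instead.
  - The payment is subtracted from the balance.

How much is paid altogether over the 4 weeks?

$581.97

# | Opening | Interest | Payment | End bal
1 | $557.45 | $6.13 | $172.04 | $391.54
2 | $391.54 | $6.13 | $172.04 | $225.63
3 | $225.63 | $6.13 | $172.04 | $59.72
4 | $59.72 | $6.13 | $65.85 | $0.00
Total paid: $581.97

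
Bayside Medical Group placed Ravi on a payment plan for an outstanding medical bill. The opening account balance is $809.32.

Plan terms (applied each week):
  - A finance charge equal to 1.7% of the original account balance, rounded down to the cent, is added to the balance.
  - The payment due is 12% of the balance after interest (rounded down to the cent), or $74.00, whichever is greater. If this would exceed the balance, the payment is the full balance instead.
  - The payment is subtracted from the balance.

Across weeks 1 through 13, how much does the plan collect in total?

Week 1: $809.32 +$13.75 interest = $823.07; pay $98.76 → $724.31
Week 2: $724.31 +$13.75 interest = $738.06; pay $88.56 → $649.50
Week 3: $649.50 +$13.75 interest = $663.25; pay $79.59 → $583.66
Week 4: $583.66 +$13.75 interest = $597.41; pay $74.00 → $523.41
Week 5: $523.41 +$13.75 interest = $537.16; pay $74.00 → $463.16
Week 6: $463.16 +$13.75 interest = $476.91; pay $74.00 → $402.91
Week 7: $402.91 +$13.75 interest = $416.66; pay $74.00 → $342.66
Week 8: $342.66 +$13.75 interest = $356.41; pay $74.00 → $282.41
Week 9: $282.41 +$13.75 interest = $296.16; pay $74.00 → $222.16
Week 10: $222.16 +$13.75 interest = $235.91; pay $74.00 → $161.91
Week 11: $161.91 +$13.75 interest = $175.66; pay $74.00 → $101.66
Week 12: $101.66 +$13.75 interest = $115.41; pay $74.00 → $41.41
Week 13: $41.41 +$13.75 interest = $55.16; pay $55.16 → $0.00
Total paid: $988.07

$988.07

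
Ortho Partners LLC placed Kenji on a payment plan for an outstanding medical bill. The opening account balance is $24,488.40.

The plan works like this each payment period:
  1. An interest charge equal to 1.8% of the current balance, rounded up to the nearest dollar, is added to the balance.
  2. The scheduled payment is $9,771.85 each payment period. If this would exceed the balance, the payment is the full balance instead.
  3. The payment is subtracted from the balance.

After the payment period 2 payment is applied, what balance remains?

Payment period 1: $24,488.40 +$441.00 interest = $24,929.40; pay $9,771.85 → $15,157.55
Payment period 2: $15,157.55 +$273.00 interest = $15,430.55; pay $9,771.85 → $5,658.70

$5,658.70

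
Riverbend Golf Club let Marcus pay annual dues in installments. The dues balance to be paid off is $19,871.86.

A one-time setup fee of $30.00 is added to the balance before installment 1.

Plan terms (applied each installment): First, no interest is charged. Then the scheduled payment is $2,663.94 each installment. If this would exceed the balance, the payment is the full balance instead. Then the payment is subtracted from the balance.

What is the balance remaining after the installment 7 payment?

$1,254.28

Installment 1: opening $19,901.86; payment $2,663.94; balance $17,237.92
Installment 2: opening $17,237.92; payment $2,663.94; balance $14,573.98
Installment 3: opening $14,573.98; payment $2,663.94; balance $11,910.04
Installment 4: opening $11,910.04; payment $2,663.94; balance $9,246.10
Installment 5: opening $9,246.10; payment $2,663.94; balance $6,582.16
Installment 6: opening $6,582.16; payment $2,663.94; balance $3,918.22
Installment 7: opening $3,918.22; payment $2,663.94; balance $1,254.28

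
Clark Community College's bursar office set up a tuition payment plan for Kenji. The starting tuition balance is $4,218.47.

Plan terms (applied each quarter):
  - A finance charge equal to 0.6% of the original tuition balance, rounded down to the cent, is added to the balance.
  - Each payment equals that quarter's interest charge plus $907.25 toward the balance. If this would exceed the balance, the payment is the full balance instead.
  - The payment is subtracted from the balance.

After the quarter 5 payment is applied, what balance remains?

# | Opening | Interest | Payment | End bal
1 | $4,218.47 | $25.31 | $932.56 | $3,311.22
2 | $3,311.22 | $25.31 | $932.56 | $2,403.97
3 | $2,403.97 | $25.31 | $932.56 | $1,496.72
4 | $1,496.72 | $25.31 | $932.56 | $589.47
5 | $589.47 | $25.31 | $614.78 | $0.00

$0.00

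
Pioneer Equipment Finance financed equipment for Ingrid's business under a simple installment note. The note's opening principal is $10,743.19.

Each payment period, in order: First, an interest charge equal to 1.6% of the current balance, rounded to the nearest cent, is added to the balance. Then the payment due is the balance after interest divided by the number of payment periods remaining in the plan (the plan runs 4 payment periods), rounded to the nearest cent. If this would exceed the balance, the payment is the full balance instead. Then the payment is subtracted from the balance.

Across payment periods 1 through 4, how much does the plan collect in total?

$11,179.85

# | Opening | Interest | Payment | End bal
1 | $10,743.19 | $171.89 | $2,728.77 | $8,186.31
2 | $8,186.31 | $130.98 | $2,772.43 | $5,544.86
3 | $5,544.86 | $88.72 | $2,816.79 | $2,816.79
4 | $2,816.79 | $45.07 | $2,861.86 | $0.00
Total paid: $11,179.85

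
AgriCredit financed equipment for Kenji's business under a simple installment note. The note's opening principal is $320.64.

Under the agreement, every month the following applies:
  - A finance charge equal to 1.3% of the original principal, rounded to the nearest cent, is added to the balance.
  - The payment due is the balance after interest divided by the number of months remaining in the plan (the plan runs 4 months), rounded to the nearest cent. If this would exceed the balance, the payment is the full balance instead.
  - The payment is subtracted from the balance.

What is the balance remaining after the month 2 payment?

Month 1: opening $320.64; interest $4.17 → $324.81; payment $81.20; balance $243.61
Month 2: opening $243.61; interest $4.17 → $247.78; payment $82.59; balance $165.19

$165.19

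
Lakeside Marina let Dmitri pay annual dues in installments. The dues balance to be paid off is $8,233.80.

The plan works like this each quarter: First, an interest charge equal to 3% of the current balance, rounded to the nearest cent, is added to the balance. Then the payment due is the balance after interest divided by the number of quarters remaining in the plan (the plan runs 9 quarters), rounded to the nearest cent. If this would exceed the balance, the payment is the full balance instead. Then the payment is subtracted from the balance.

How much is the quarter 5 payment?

$1,060.58

Quarter 1: $8,233.80 +$247.01 interest = $8,480.81; pay $942.31 → $7,538.50
Quarter 2: $7,538.50 +$226.16 interest = $7,764.66; pay $970.58 → $6,794.08
Quarter 3: $6,794.08 +$203.82 interest = $6,997.90; pay $999.70 → $5,998.20
Quarter 4: $5,998.20 +$179.95 interest = $6,178.15; pay $1,029.69 → $5,148.46
Quarter 5: $5,148.46 +$154.45 interest = $5,302.91; pay $1,060.58 → $4,242.33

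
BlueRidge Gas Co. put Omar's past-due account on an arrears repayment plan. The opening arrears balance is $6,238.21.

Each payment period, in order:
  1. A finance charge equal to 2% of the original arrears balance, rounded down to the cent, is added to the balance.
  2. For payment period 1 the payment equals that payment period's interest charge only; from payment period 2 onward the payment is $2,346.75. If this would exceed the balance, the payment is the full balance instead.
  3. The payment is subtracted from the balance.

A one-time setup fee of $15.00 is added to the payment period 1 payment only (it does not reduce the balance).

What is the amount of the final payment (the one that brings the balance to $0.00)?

$1,918.99

Payment period 1: $6,238.21 +$124.76 interest = $6,362.97; pay $124.76 (+ $15.00 fee) → $6,238.21
Payment period 2: $6,238.21 +$124.76 interest = $6,362.97; pay $2,346.75 → $4,016.22
Payment period 3: $4,016.22 +$124.76 interest = $4,140.98; pay $2,346.75 → $1,794.23
Payment period 4: $1,794.23 +$124.76 interest = $1,918.99; pay $1,918.99 → $0.00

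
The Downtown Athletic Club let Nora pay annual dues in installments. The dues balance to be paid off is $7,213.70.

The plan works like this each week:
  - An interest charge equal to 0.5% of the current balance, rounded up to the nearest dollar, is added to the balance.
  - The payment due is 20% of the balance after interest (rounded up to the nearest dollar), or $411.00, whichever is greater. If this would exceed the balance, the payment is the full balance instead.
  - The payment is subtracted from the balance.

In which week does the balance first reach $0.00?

# | Opening | Interest | Payment | End bal
1 | $7,213.70 | $37.00 | $1,451.00 | $5,799.70
2 | $5,799.70 | $29.00 | $1,166.00 | $4,662.70
3 | $4,662.70 | $24.00 | $938.00 | $3,748.70
4 | $3,748.70 | $19.00 | $754.00 | $3,013.70
5 | $3,013.70 | $16.00 | $606.00 | $2,423.70
6 | $2,423.70 | $13.00 | $488.00 | $1,948.70
7 | $1,948.70 | $10.00 | $411.00 | $1,547.70
8 | $1,547.70 | $8.00 | $411.00 | $1,144.70
9 | $1,144.70 | $6.00 | $411.00 | $739.70
10 | $739.70 | $4.00 | $411.00 | $332.70
11 | $332.70 | $2.00 | $334.70 | $0.00
Balance reaches $0.00 in week 11.

11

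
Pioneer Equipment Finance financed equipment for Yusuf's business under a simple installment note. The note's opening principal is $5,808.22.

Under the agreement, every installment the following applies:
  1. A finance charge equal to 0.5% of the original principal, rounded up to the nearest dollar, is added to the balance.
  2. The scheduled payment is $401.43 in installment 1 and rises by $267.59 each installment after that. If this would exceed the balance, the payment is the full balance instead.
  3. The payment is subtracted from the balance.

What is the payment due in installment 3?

$936.61

# | Opening | Interest | Payment | End bal
1 | $5,808.22 | $30.00 | $401.43 | $5,436.79
2 | $5,436.79 | $30.00 | $669.02 | $4,797.77
3 | $4,797.77 | $30.00 | $936.61 | $3,891.16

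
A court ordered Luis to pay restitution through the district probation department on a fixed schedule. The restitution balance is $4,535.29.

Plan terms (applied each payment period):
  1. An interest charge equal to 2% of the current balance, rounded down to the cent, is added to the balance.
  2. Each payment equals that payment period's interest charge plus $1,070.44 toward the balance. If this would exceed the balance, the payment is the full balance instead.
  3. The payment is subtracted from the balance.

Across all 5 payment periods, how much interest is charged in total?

Payment period 1: opening $4,535.29; interest $90.70 → $4,625.99; payment $1,161.14; balance $3,464.85
Payment period 2: opening $3,464.85; interest $69.29 → $3,534.14; payment $1,139.73; balance $2,394.41
Payment period 3: opening $2,394.41; interest $47.88 → $2,442.29; payment $1,118.32; balance $1,323.97
Payment period 4: opening $1,323.97; interest $26.47 → $1,350.44; payment $1,096.91; balance $253.53
Payment period 5: opening $253.53; interest $5.07 → $258.60; payment $258.60; balance $0.00
Total interest: $90.70 + $69.29 + $47.88 + $26.47 + $5.07 = $239.41

$239.41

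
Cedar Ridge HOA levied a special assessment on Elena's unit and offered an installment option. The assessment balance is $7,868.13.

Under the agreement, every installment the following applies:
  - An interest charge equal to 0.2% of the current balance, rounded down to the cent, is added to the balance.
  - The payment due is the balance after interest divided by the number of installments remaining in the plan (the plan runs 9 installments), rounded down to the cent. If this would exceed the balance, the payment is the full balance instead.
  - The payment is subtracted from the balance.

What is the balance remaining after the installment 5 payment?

Installment 1: opening $7,868.13; interest $15.73 → $7,883.86; payment $875.98; balance $7,007.88
Installment 2: opening $7,007.88; interest $14.01 → $7,021.89; payment $877.73; balance $6,144.16
Installment 3: opening $6,144.16; interest $12.28 → $6,156.44; payment $879.49; balance $5,276.95
Installment 4: opening $5,276.95; interest $10.55 → $5,287.50; payment $881.25; balance $4,406.25
Installment 5: opening $4,406.25; interest $8.81 → $4,415.06; payment $883.01; balance $3,532.05

$3,532.05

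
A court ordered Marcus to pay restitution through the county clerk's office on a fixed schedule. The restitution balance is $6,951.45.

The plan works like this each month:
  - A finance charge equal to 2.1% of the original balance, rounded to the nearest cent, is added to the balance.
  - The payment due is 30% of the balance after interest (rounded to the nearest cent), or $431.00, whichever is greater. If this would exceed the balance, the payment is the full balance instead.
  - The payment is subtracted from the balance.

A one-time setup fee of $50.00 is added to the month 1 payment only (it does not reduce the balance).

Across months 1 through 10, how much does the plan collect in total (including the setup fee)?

Month 1: $6,951.45 +$145.98 interest = $7,097.43; pay $2,129.23 (+ $50.00 fee) → $4,968.20
Month 2: $4,968.20 +$145.98 interest = $5,114.18; pay $1,534.25 → $3,579.93
Month 3: $3,579.93 +$145.98 interest = $3,725.91; pay $1,117.77 → $2,608.14
Month 4: $2,608.14 +$145.98 interest = $2,754.12; pay $826.24 → $1,927.88
Month 5: $1,927.88 +$145.98 interest = $2,073.86; pay $622.16 → $1,451.70
Month 6: $1,451.70 +$145.98 interest = $1,597.68; pay $479.30 → $1,118.38
Month 7: $1,118.38 +$145.98 interest = $1,264.36; pay $431.00 → $833.36
Month 8: $833.36 +$145.98 interest = $979.34; pay $431.00 → $548.34
Month 9: $548.34 +$145.98 interest = $694.32; pay $431.00 → $263.32
Month 10: $263.32 +$145.98 interest = $409.30; pay $409.30 → $0.00
Total paid: $8,461.25

$8,461.25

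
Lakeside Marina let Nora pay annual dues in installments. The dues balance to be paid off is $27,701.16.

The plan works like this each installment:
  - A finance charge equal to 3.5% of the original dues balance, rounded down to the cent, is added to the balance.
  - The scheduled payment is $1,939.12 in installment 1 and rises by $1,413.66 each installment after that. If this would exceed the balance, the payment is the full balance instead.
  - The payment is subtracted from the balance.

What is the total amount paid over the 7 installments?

$34,487.94

Installment 1: opening $27,701.16; interest $969.54 → $28,670.70; payment $1,939.12; balance $26,731.58
Installment 2: opening $26,731.58; interest $969.54 → $27,701.12; payment $3,352.78; balance $24,348.34
Installment 3: opening $24,348.34; interest $969.54 → $25,317.88; payment $4,766.44; balance $20,551.44
Installment 4: opening $20,551.44; interest $969.54 → $21,520.98; payment $6,180.10; balance $15,340.88
Installment 5: opening $15,340.88; interest $969.54 → $16,310.42; payment $7,593.76; balance $8,716.66
Installment 6: opening $8,716.66; interest $969.54 → $9,686.20; payment $9,007.42; balance $678.78
Installment 7: opening $678.78; interest $969.54 → $1,648.32; payment $1,648.32; balance $0.00
Total paid: $34,487.94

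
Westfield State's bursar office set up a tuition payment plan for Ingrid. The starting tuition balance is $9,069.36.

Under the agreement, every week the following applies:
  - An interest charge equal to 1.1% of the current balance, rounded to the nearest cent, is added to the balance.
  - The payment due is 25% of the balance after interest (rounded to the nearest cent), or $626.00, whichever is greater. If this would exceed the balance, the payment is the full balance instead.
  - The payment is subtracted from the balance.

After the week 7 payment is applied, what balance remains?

$1,064.61

Week 1: $9,069.36 +$99.76 interest = $9,169.12; pay $2,292.28 → $6,876.84
Week 2: $6,876.84 +$75.65 interest = $6,952.49; pay $1,738.12 → $5,214.37
Week 3: $5,214.37 +$57.36 interest = $5,271.73; pay $1,317.93 → $3,953.80
Week 4: $3,953.80 +$43.49 interest = $3,997.29; pay $999.32 → $2,997.97
Week 5: $2,997.97 +$32.98 interest = $3,030.95; pay $757.74 → $2,273.21
Week 6: $2,273.21 +$25.01 interest = $2,298.22; pay $626.00 → $1,672.22
Week 7: $1,672.22 +$18.39 interest = $1,690.61; pay $626.00 → $1,064.61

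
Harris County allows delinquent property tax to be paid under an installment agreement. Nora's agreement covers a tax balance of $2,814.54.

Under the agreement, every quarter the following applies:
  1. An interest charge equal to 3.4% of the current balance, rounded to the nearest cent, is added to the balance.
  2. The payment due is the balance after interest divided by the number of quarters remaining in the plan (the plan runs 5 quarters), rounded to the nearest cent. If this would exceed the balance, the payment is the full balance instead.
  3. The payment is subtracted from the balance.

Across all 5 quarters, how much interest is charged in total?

$300.44

Quarter 1: $2,814.54 +$95.69 interest = $2,910.23; pay $582.05 → $2,328.18
Quarter 2: $2,328.18 +$79.16 interest = $2,407.34; pay $601.84 → $1,805.50
Quarter 3: $1,805.50 +$61.39 interest = $1,866.89; pay $622.30 → $1,244.59
Quarter 4: $1,244.59 +$42.32 interest = $1,286.91; pay $643.46 → $643.45
Quarter 5: $643.45 +$21.88 interest = $665.33; pay $665.33 → $0.00
Total interest: $95.69 + $79.16 + $61.39 + $42.32 + $21.88 = $300.44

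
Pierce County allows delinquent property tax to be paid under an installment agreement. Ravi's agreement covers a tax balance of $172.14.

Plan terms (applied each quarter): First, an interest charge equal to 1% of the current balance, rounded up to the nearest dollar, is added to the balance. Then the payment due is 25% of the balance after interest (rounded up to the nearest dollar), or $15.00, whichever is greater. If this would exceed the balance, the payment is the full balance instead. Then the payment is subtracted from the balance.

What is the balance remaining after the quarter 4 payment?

$56.14

Quarter 1: opening $172.14; interest $2.00 → $174.14; payment $44.00; balance $130.14
Quarter 2: opening $130.14; interest $2.00 → $132.14; payment $34.00; balance $98.14
Quarter 3: opening $98.14; interest $1.00 → $99.14; payment $25.00; balance $74.14
Quarter 4: opening $74.14; interest $1.00 → $75.14; payment $19.00; balance $56.14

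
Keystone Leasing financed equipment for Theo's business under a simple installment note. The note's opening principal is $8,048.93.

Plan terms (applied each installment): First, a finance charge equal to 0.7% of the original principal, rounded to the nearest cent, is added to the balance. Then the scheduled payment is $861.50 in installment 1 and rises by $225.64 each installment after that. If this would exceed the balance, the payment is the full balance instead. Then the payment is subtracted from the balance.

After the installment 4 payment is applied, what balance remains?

$3,474.45

Installment 1: opening $8,048.93; interest $56.34 → $8,105.27; payment $861.50; balance $7,243.77
Installment 2: opening $7,243.77; interest $56.34 → $7,300.11; payment $1,087.14; balance $6,212.97
Installment 3: opening $6,212.97; interest $56.34 → $6,269.31; payment $1,312.78; balance $4,956.53
Installment 4: opening $4,956.53; interest $56.34 → $5,012.87; payment $1,538.42; balance $3,474.45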